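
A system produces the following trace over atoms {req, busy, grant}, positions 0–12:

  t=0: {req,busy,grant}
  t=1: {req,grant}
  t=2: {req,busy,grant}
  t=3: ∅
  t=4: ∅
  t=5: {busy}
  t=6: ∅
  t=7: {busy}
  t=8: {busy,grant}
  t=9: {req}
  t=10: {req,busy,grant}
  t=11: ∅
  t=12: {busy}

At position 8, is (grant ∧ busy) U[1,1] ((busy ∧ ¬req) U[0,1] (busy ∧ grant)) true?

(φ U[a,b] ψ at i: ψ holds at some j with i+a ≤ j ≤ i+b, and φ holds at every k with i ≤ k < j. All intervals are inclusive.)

Does not hold

Need some j in [9,9] with ((busy ∧ ¬req) U[0,1] (busy ∧ grant)), and (grant ∧ busy) at every k in [8,j-1].
  j=9: ((busy ∧ ¬req) U[0,1] (busy ∧ grant)) — fails.
No j in the window works → until fails.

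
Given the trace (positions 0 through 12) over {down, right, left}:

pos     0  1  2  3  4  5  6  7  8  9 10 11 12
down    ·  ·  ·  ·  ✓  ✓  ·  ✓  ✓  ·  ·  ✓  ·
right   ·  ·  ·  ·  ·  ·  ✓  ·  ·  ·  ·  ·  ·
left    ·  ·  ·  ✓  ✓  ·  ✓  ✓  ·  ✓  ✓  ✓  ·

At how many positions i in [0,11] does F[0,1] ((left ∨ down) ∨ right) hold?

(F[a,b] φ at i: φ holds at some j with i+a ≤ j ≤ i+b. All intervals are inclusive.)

10

Evaluate at each i in [0,11]:
  i=0: ✗ (none in [0,1])
  i=1: ✗ (none in [1,2])
  i=2: ✓ (witness j=3)
  i=3: ✓ (witness j=3)
  i=4: ✓ (witness j=4)
  i=5: ✓ (witness j=5)
  i=6: ✓ (witness j=6)
  i=7: ✓ (witness j=7)
  i=8: ✓ (witness j=8)
  i=9: ✓ (witness j=9)
  i=10: ✓ (witness j=10)
  i=11: ✓ (witness j=11)
Positions where it holds: {2, 3, 4, 5, 6, 7, 8, 9, 10, 11} → 10.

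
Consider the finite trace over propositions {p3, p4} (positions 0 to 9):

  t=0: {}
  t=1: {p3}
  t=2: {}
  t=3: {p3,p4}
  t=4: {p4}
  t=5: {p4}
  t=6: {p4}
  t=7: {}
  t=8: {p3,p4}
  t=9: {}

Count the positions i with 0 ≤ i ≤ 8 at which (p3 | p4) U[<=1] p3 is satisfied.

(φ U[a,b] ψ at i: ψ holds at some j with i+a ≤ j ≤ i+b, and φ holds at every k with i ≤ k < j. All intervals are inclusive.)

Evaluate at each i in [0,8]:
  i=0: ✗ (lhs fails at k=0 before rhs at j=1)
  i=1: ✓ (rhs at j=1)
  i=2: ✗ (lhs fails at k=2 before rhs at j=3)
  i=3: ✓ (rhs at j=3)
  i=4: ✗ (no rhs in [4,5])
  i=5: ✗ (no rhs in [5,6])
  i=6: ✗ (no rhs in [6,7])
  i=7: ✗ (lhs fails at k=7 before rhs at j=8)
  i=8: ✓ (rhs at j=8)
Positions where it holds: {1, 3, 8} → 3.

3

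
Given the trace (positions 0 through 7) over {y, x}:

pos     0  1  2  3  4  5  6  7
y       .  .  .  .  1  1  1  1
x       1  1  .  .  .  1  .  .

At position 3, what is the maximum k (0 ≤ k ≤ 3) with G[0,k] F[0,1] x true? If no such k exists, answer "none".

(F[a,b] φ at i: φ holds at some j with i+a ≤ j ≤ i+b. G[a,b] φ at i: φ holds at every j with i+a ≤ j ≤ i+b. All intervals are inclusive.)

F[0,1] x must hold from j=3 onward; find where it first fails.
  j=3: fails → no k works.

none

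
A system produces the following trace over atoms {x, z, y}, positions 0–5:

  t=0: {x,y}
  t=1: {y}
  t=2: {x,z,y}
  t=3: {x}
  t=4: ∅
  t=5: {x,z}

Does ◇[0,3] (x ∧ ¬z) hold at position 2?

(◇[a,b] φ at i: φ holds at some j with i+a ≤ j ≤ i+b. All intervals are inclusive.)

True

Check (x ∧ ¬z) at each j in [2,5]:
  j=2: false
  j=3: true
  j=4: false
  j=5: false
Found at j=3 → formula holds.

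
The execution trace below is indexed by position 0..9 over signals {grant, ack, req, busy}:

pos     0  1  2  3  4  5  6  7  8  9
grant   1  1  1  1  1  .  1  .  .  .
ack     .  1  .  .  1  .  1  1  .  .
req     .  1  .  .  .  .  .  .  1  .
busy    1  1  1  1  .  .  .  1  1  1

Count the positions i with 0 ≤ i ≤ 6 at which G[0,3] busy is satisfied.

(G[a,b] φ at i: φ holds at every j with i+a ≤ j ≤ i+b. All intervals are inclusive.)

1

Evaluate at each i in [0,6]:
  i=0: ✓ (all of [0,3])
  i=1: ✗ (fails at j=4)
  i=2: ✗ (fails at j=4)
  i=3: ✗ (fails at j=4)
  i=4: ✗ (fails at j=4)
  i=5: ✗ (fails at j=5)
  i=6: ✗ (fails at j=6)
Positions where it holds: {0} → 1.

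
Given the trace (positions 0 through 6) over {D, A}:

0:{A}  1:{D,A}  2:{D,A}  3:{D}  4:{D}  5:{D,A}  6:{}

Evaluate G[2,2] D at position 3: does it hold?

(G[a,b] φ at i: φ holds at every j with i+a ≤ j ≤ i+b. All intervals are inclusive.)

Holds

Check D at every j in [5,5]:
  j=5: true
All positions satisfy it → formula holds.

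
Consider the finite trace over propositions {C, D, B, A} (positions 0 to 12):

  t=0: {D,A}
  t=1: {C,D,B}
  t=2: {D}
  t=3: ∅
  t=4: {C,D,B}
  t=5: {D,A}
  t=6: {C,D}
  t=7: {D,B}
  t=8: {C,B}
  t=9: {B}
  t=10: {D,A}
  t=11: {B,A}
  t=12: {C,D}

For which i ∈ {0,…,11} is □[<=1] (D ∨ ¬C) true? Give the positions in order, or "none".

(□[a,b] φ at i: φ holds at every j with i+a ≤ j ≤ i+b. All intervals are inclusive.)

0, 1, 2, 3, 4, 5, 6, 9, 10, 11

Evaluate at each i in [0,11]:
  i=0: ✓ (all of [0,1])
  i=1: ✓ (all of [1,2])
  i=2: ✓ (all of [2,3])
  i=3: ✓ (all of [3,4])
  i=4: ✓ (all of [4,5])
  i=5: ✓ (all of [5,6])
  i=6: ✓ (all of [6,7])
  i=7: ✗ (fails at j=8)
  i=8: ✗ (fails at j=8)
  i=9: ✓ (all of [9,10])
  i=10: ✓ (all of [10,11])
  i=11: ✓ (all of [11,12])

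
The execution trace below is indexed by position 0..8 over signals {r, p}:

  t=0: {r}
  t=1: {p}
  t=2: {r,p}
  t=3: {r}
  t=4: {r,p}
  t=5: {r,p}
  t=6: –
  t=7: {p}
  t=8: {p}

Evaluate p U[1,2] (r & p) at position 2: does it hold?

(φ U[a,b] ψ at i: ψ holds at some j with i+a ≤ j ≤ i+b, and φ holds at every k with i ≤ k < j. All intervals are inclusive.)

False

Need some j in [3,4] with (r & p), and p at every k in [2,j-1].
  j=3: (r & p) false.
  j=4: (r & p) holds, but p fails at k=3 → not this j.
No j in the window works → until fails.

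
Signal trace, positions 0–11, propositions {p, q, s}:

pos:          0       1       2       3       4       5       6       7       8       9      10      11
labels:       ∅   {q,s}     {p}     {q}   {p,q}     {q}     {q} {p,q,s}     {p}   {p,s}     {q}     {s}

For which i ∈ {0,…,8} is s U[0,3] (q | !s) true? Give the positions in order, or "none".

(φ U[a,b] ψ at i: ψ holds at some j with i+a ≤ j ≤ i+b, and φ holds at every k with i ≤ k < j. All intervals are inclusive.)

0, 1, 2, 3, 4, 5, 6, 7, 8

Evaluate at each i in [0,8]:
  i=0: ✓ (rhs at j=0)
  i=1: ✓ (rhs at j=1)
  i=2: ✓ (rhs at j=2)
  i=3: ✓ (rhs at j=3)
  i=4: ✓ (rhs at j=4)
  i=5: ✓ (rhs at j=5)
  i=6: ✓ (rhs at j=6)
  i=7: ✓ (rhs at j=7)
  i=8: ✓ (rhs at j=8)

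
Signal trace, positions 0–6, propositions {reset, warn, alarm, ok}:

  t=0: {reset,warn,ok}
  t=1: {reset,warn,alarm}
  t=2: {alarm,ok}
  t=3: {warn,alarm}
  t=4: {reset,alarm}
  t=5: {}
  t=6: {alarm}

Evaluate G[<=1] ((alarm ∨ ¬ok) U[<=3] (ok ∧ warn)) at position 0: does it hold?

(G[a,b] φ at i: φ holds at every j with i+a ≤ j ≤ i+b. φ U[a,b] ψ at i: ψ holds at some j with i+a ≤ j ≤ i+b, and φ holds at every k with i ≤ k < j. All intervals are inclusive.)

Does not hold

Check ((alarm ∨ ¬ok) U[<=3] (ok ∧ warn)) at every j in [0,1]:
  j=0: holds
  j=1: fails
Fails at j=1 → formula fails.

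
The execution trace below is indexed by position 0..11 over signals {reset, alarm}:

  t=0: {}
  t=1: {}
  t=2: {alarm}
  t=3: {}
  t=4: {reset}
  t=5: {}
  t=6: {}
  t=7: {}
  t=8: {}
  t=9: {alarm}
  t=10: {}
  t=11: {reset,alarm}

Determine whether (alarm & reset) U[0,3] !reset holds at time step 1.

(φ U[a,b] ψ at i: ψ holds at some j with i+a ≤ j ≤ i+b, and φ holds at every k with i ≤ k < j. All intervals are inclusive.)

Need some j in [1,4] with !reset, and (alarm & reset) at every k in [1,j-1].
  j=1: !reset holds; no prefix to check → satisfied.

Yes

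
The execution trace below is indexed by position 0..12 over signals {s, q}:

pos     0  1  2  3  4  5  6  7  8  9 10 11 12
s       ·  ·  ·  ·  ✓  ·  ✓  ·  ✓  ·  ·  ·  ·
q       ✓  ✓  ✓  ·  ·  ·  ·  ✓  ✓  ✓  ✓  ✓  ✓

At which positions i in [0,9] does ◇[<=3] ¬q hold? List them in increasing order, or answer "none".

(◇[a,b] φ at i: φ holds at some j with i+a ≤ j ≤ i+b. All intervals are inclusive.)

0, 1, 2, 3, 4, 5, 6

Evaluate at each i in [0,9]:
  i=0: ✓ (witness j=3)
  i=1: ✓ (witness j=3)
  i=2: ✓ (witness j=3)
  i=3: ✓ (witness j=3)
  i=4: ✓ (witness j=4)
  i=5: ✓ (witness j=5)
  i=6: ✓ (witness j=6)
  i=7: ✗ (none in [7,10])
  i=8: ✗ (none in [8,11])
  i=9: ✗ (none in [9,12])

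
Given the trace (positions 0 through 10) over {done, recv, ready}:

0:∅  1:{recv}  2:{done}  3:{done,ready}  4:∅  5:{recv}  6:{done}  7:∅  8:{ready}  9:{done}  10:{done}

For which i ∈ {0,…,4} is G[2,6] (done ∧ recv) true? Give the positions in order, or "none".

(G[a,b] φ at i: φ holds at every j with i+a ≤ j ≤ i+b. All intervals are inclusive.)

Evaluate at each i in [0,4]:
  i=0: ✗ (fails at j=2)
  i=1: ✗ (fails at j=3)
  i=2: ✗ (fails at j=4)
  i=3: ✗ (fails at j=5)
  i=4: ✗ (fails at j=6)

none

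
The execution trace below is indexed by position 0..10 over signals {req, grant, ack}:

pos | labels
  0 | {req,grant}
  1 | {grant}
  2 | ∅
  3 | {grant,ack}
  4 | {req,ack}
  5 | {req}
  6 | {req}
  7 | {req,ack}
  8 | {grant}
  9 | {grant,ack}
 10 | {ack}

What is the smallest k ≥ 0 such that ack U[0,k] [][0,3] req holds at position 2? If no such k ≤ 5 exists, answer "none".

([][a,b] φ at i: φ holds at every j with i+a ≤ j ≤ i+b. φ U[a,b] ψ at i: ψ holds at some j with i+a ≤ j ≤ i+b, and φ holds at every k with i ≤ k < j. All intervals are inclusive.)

Need earliest j ≥ 2 with [][0,3] req, and ack at every k in [2,j-1].
  j=2: rhs fails.
  j=3: rhs fails.
  j=4: rhs holds but lhs fails at k=2.
  j=5: rhs fails.
  j=6: rhs fails.
  j=7: rhs fails.
No witness within the range → none.

none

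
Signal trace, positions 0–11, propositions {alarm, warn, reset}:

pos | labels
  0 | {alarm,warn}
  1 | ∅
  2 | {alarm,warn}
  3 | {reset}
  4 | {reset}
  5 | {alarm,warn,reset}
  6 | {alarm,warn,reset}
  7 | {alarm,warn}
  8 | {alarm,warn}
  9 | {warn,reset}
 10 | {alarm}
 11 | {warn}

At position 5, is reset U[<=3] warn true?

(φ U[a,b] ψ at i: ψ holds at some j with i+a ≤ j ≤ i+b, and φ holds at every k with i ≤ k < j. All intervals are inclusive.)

True

Need some j in [5,8] with warn, and reset at every k in [5,j-1].
  j=5: warn holds; no prefix to check → satisfied.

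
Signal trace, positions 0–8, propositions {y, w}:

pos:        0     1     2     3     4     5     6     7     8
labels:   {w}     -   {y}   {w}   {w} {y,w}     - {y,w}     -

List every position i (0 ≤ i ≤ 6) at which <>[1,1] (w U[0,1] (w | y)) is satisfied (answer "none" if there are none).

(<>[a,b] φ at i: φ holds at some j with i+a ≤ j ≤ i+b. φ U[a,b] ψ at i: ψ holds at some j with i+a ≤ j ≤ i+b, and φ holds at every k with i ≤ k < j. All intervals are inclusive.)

Evaluate at each i in [0,6]:
  i=0: ✗ (none in [1,1])
  i=1: ✓ (witness j=2)
  i=2: ✓ (witness j=3)
  i=3: ✓ (witness j=4)
  i=4: ✓ (witness j=5)
  i=5: ✗ (none in [6,6])
  i=6: ✓ (witness j=7)

1, 2, 3, 4, 6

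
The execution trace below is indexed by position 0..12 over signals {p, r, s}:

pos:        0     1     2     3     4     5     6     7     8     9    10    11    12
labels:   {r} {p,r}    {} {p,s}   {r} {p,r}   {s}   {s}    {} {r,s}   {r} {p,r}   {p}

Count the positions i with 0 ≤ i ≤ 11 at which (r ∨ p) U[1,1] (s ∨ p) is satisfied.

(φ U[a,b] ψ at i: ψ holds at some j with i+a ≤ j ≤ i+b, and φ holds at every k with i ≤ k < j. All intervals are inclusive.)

Evaluate at each i in [0,11]:
  i=0: ✓ (rhs at j=1; lhs holds on [0,0])
  i=1: ✗ (no rhs in [2,2])
  i=2: ✗ (lhs fails at k=2 before rhs at j=3)
  i=3: ✗ (no rhs in [4,4])
  i=4: ✓ (rhs at j=5; lhs holds on [4,4])
  i=5: ✓ (rhs at j=6; lhs holds on [5,5])
  i=6: ✗ (lhs fails at k=6 before rhs at j=7)
  i=7: ✗ (no rhs in [8,8])
  i=8: ✗ (lhs fails at k=8 before rhs at j=9)
  i=9: ✗ (no rhs in [10,10])
  i=10: ✓ (rhs at j=11; lhs holds on [10,10])
  i=11: ✓ (rhs at j=12; lhs holds on [11,11])
Positions where it holds: {0, 4, 5, 10, 11} → 5.

5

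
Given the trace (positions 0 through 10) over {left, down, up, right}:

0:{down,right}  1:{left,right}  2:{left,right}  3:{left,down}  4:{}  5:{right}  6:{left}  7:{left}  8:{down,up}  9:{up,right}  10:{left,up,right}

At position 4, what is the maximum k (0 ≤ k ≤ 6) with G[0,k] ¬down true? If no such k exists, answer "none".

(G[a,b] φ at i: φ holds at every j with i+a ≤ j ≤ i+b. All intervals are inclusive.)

3

¬down must hold from j=4 onward; find where it first fails.
  j=4: holds
  j=5: holds
  j=6: holds
  j=7: holds
  j=8: fails
Holds on [4,7], so largest k = 3.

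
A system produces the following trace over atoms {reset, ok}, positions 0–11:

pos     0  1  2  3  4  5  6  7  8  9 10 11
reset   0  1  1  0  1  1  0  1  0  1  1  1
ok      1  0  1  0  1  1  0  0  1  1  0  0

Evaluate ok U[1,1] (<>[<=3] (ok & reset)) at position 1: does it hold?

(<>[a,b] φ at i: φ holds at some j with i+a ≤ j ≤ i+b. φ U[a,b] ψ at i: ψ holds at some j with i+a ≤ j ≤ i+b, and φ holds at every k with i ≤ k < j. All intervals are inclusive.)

Need some j in [2,2] with <>[<=3] (ok & reset), and ok at every k in [1,j-1].
  j=2: <>[<=3] (ok & reset) holds, but ok fails at k=1 → not this j.
No j in the window works → until fails.

False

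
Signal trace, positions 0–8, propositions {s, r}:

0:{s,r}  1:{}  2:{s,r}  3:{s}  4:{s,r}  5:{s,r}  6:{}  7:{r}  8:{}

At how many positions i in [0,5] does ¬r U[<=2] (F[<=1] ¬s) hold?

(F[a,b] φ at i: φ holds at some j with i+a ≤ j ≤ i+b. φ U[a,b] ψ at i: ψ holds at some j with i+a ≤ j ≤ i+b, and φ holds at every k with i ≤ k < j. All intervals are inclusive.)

3

Evaluate at each i in [0,5]:
  i=0: ✓ (rhs at j=0)
  i=1: ✓ (rhs at j=1)
  i=2: ✗ (no rhs in [2,4])
  i=3: ✗ (lhs fails at k=4 before rhs at j=5)
  i=4: ✗ (lhs fails at k=4 before rhs at j=5)
  i=5: ✓ (rhs at j=5)
Positions where it holds: {0, 1, 5} → 3.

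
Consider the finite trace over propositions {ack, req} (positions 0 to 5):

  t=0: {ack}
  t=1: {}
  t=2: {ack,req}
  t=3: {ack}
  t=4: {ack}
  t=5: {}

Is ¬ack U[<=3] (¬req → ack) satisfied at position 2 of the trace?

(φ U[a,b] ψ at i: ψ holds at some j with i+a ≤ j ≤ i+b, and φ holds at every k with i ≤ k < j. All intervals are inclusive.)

Holds

Need some j in [2,5] with (¬req → ack), and ¬ack at every k in [2,j-1].
  j=2: (¬req → ack) holds; no prefix to check → satisfied.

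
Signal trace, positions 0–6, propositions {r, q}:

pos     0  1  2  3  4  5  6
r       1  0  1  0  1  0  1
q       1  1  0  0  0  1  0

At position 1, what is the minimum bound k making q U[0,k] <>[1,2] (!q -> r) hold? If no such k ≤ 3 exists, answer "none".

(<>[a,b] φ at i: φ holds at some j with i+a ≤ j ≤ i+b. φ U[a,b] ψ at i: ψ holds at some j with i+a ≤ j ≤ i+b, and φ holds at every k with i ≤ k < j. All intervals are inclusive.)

0

Need earliest j ≥ 1 with <>[1,2] (!q -> r), and q at every k in [1,j-1].
  j=1: rhs holds (empty prefix). k = 0.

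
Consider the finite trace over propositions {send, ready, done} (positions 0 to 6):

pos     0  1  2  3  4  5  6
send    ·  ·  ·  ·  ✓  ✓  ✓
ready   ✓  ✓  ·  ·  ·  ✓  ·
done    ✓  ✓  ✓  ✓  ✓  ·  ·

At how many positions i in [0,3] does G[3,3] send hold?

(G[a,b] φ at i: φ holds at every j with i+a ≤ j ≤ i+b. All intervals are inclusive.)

3

Evaluate at each i in [0,3]:
  i=0: ✗ (fails at j=3)
  i=1: ✓ (all of [4,4])
  i=2: ✓ (all of [5,5])
  i=3: ✓ (all of [6,6])
Positions where it holds: {1, 2, 3} → 3.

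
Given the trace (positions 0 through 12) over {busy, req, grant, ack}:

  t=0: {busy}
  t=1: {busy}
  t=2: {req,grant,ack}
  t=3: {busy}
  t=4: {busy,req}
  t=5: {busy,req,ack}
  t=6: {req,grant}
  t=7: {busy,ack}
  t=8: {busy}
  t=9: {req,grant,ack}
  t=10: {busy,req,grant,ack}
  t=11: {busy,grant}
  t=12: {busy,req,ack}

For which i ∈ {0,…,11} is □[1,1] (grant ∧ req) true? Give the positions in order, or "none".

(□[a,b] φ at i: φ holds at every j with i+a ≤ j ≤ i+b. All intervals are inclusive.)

Evaluate at each i in [0,11]:
  i=0: ✗ (fails at j=1)
  i=1: ✓ (all of [2,2])
  i=2: ✗ (fails at j=3)
  i=3: ✗ (fails at j=4)
  i=4: ✗ (fails at j=5)
  i=5: ✓ (all of [6,6])
  i=6: ✗ (fails at j=7)
  i=7: ✗ (fails at j=8)
  i=8: ✓ (all of [9,9])
  i=9: ✓ (all of [10,10])
  i=10: ✗ (fails at j=11)
  i=11: ✗ (fails at j=12)

1, 5, 8, 9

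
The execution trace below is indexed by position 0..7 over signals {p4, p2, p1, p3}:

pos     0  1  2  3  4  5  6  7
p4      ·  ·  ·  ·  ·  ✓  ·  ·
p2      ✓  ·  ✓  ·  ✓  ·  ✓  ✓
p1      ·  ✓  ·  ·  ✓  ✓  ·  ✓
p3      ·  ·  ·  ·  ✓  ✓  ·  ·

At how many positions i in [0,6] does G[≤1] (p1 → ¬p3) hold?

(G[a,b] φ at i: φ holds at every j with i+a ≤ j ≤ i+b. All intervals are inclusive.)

4

Evaluate at each i in [0,6]:
  i=0: ✓ (all of [0,1])
  i=1: ✓ (all of [1,2])
  i=2: ✓ (all of [2,3])
  i=3: ✗ (fails at j=4)
  i=4: ✗ (fails at j=4)
  i=5: ✗ (fails at j=5)
  i=6: ✓ (all of [6,7])
Positions where it holds: {0, 1, 2, 6} → 4.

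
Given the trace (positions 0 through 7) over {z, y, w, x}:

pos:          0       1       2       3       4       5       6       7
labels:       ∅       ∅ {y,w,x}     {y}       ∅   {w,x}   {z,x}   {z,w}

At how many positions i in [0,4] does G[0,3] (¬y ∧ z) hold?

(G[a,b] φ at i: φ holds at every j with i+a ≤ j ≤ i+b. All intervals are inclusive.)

Evaluate at each i in [0,4]:
  i=0: ✗ (fails at j=0)
  i=1: ✗ (fails at j=1)
  i=2: ✗ (fails at j=2)
  i=3: ✗ (fails at j=3)
  i=4: ✗ (fails at j=4)
Positions where it holds: {} → 0.

0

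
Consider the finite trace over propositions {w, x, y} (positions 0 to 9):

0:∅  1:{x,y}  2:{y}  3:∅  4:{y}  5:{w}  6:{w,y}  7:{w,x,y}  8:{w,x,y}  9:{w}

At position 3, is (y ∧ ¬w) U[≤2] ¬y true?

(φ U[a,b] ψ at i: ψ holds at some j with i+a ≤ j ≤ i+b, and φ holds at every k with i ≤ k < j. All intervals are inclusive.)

Need some j in [3,5] with ¬y, and (y ∧ ¬w) at every k in [3,j-1].
  j=3: ¬y holds; no prefix to check → satisfied.

Yes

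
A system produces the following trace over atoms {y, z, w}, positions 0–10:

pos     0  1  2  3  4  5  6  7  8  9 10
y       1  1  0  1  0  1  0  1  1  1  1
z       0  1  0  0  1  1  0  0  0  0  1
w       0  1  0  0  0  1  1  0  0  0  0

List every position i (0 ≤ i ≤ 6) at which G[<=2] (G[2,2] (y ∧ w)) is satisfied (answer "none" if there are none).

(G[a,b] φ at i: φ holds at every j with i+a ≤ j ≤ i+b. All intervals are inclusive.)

Evaluate at each i in [0,6]:
  i=0: ✗ (fails at j=0)
  i=1: ✗ (fails at j=1)
  i=2: ✗ (fails at j=2)
  i=3: ✗ (fails at j=4)
  i=4: ✗ (fails at j=4)
  i=5: ✗ (fails at j=5)
  i=6: ✗ (fails at j=6)

none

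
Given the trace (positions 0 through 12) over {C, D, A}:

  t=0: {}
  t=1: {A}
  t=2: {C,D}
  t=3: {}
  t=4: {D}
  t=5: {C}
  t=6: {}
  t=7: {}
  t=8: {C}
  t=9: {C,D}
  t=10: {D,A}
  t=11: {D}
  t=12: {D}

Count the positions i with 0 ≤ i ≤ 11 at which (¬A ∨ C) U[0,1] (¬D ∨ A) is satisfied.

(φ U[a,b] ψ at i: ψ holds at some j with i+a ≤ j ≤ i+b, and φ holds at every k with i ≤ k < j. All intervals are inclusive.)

11

Evaluate at each i in [0,11]:
  i=0: ✓ (rhs at j=0)
  i=1: ✓ (rhs at j=1)
  i=2: ✓ (rhs at j=3; lhs holds on [2,2])
  i=3: ✓ (rhs at j=3)
  i=4: ✓ (rhs at j=5; lhs holds on [4,4])
  i=5: ✓ (rhs at j=5)
  i=6: ✓ (rhs at j=6)
  i=7: ✓ (rhs at j=7)
  i=8: ✓ (rhs at j=8)
  i=9: ✓ (rhs at j=10; lhs holds on [9,9])
  i=10: ✓ (rhs at j=10)
  i=11: ✗ (no rhs in [11,12])
Positions where it holds: {0, 1, 2, 3, 4, 5, 6, 7, 8, 9, 10} → 11.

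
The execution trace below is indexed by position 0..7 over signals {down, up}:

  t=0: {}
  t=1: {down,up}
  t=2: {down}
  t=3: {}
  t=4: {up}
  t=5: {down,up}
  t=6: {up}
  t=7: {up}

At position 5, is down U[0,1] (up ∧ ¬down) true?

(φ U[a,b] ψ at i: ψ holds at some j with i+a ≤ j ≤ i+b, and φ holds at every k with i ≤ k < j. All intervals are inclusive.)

Need some j in [5,6] with (up ∧ ¬down), and down at every k in [5,j-1].
  j=5: (up ∧ ¬down) false.
  j=6: (up ∧ ¬down) holds; down holds at every k in [5,5] → satisfied.

True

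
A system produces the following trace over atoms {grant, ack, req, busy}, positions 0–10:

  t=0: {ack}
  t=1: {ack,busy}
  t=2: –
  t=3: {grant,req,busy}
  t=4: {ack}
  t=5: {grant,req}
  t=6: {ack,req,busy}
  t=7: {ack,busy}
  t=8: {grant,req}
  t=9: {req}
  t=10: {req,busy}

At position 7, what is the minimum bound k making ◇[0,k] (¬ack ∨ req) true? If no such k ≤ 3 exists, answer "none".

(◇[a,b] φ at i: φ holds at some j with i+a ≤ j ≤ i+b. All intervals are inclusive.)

1

Scan j = 7,8,… for (¬ack ∨ req):
  j=7: fails
  j=8: holds
First hit at j=8, so smallest k = 8-7 = 1.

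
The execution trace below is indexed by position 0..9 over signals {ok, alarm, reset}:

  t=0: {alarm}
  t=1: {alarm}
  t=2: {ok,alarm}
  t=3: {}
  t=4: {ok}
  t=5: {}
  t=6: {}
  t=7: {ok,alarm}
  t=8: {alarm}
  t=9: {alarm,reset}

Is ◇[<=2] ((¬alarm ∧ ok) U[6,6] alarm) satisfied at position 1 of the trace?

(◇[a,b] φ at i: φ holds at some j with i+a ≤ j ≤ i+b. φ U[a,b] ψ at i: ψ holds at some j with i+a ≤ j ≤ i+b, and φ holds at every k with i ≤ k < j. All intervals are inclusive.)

False

Check ((¬alarm ∧ ok) U[6,6] alarm) at each j in [1,3]:
  j=1: fails
  j=2: fails
  j=3: fails
No position in the window satisfies it → formula fails.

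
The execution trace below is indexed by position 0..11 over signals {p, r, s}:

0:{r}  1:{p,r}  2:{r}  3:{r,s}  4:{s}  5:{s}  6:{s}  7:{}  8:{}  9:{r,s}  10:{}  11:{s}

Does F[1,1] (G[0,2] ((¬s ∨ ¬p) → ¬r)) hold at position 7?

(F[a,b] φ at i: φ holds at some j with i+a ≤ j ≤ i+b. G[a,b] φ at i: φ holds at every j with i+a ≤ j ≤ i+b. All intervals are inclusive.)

Does not hold

Check G[0,2] ((¬s ∨ ¬p) → ¬r) at each j in [8,8]:
  j=8: fails at 9
No position in the window satisfies it → formula fails.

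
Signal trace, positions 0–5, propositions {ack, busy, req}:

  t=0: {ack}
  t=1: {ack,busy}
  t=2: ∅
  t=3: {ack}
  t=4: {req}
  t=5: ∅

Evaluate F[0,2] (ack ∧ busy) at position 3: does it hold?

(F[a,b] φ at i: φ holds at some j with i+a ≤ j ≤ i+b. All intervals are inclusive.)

False

Check (ack ∧ busy) at each j in [3,5]:
  j=3: false
  j=4: false
  j=5: false
No position in the window satisfies it → formula fails.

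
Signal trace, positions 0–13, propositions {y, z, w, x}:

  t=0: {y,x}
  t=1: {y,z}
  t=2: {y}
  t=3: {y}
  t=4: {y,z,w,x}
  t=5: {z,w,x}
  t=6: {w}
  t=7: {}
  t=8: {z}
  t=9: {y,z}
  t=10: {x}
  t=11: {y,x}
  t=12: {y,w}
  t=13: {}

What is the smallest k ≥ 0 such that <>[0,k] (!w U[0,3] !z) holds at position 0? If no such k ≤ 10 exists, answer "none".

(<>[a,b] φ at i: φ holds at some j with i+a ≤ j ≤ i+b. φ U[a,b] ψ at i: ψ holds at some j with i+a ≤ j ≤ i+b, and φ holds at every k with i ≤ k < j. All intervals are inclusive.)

0

Scan j = 0,1,… for (!w U[0,3] !z):
  j=0: holds
First hit at j=0, so smallest k = 0-0 = 0.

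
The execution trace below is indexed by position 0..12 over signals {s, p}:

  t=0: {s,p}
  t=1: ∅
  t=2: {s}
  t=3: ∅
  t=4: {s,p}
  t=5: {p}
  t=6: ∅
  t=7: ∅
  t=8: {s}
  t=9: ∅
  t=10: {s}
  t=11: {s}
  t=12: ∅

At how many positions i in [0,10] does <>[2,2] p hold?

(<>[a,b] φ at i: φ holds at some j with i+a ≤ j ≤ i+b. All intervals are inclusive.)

2

Evaluate at each i in [0,10]:
  i=0: ✗ (none in [2,2])
  i=1: ✗ (none in [3,3])
  i=2: ✓ (witness j=4)
  i=3: ✓ (witness j=5)
  i=4: ✗ (none in [6,6])
  i=5: ✗ (none in [7,7])
  i=6: ✗ (none in [8,8])
  i=7: ✗ (none in [9,9])
  i=8: ✗ (none in [10,10])
  i=9: ✗ (none in [11,11])
  i=10: ✗ (none in [12,12])
Positions where it holds: {2, 3} → 2.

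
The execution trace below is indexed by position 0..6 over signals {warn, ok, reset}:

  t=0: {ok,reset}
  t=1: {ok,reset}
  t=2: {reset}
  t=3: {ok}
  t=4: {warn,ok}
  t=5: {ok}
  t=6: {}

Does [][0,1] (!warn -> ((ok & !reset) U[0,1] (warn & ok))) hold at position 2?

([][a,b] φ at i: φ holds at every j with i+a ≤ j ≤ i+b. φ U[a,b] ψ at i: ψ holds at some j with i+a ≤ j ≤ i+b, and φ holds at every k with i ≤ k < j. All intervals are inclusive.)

Check (!warn -> ((ok & !reset) U[0,1] (warn & ok))) at every j in [2,3]:
  j=2: antecedent true; consequent fails → ✗
  j=3: antecedent true; consequent holds → ✓
Fails at j=2 → formula fails.

No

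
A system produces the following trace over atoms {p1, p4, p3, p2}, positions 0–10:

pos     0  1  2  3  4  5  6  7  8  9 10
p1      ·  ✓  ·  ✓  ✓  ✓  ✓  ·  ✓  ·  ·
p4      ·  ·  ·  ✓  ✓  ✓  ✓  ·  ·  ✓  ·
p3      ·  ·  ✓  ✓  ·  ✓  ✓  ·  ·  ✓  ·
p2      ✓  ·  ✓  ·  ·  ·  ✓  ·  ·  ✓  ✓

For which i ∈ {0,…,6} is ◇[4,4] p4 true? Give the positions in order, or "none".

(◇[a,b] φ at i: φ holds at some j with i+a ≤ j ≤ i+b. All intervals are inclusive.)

Evaluate at each i in [0,6]:
  i=0: ✓ (witness j=4)
  i=1: ✓ (witness j=5)
  i=2: ✓ (witness j=6)
  i=3: ✗ (none in [7,7])
  i=4: ✗ (none in [8,8])
  i=5: ✓ (witness j=9)
  i=6: ✗ (none in [10,10])

0, 1, 2, 5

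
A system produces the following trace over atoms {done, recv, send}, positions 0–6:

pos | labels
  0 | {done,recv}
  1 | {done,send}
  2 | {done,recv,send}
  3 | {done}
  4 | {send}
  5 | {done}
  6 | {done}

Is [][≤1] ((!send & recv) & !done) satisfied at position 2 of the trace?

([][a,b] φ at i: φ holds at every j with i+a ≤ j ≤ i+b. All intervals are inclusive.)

Check ((!send & recv) & !done) at every j in [2,3]:
  j=2: false
  j=3: false
Fails at j=2 → formula fails.

False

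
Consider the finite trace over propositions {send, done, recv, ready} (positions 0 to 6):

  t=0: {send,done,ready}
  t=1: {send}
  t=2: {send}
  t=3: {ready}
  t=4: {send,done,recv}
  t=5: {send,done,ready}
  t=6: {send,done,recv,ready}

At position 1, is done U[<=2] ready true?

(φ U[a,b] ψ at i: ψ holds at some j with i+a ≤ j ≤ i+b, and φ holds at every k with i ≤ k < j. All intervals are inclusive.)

No

Need some j in [1,3] with ready, and done at every k in [1,j-1].
  j=1: ready false.
  j=2: ready false.
  j=3: ready holds, but done fails at k=1 → not this j.
No j in the window works → until fails.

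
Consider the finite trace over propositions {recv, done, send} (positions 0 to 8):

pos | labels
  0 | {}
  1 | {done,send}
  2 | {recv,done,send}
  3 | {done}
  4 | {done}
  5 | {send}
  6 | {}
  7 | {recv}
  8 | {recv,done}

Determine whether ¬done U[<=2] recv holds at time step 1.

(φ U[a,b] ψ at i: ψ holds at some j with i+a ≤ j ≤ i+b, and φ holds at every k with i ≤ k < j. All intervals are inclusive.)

Need some j in [1,3] with recv, and ¬done at every k in [1,j-1].
  j=1: recv false.
  j=2: recv holds, but ¬done fails at k=1 → not this j.
  j=3: recv false.
No j in the window works → until fails.

False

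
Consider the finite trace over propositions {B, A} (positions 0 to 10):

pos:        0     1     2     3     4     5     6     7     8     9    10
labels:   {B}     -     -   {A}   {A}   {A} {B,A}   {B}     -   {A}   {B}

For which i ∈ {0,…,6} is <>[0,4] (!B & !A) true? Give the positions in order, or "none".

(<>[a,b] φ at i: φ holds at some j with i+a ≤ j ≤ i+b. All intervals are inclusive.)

Evaluate at each i in [0,6]:
  i=0: ✓ (witness j=1)
  i=1: ✓ (witness j=1)
  i=2: ✓ (witness j=2)
  i=3: ✗ (none in [3,7])
  i=4: ✓ (witness j=8)
  i=5: ✓ (witness j=8)
  i=6: ✓ (witness j=8)

0, 1, 2, 4, 5, 6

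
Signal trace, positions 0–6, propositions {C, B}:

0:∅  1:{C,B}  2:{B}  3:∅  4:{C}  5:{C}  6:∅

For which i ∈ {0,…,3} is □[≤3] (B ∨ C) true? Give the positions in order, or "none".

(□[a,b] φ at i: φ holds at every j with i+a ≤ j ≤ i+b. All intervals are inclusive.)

none

Evaluate at each i in [0,3]:
  i=0: ✗ (fails at j=0)
  i=1: ✗ (fails at j=3)
  i=2: ✗ (fails at j=3)
  i=3: ✗ (fails at j=3)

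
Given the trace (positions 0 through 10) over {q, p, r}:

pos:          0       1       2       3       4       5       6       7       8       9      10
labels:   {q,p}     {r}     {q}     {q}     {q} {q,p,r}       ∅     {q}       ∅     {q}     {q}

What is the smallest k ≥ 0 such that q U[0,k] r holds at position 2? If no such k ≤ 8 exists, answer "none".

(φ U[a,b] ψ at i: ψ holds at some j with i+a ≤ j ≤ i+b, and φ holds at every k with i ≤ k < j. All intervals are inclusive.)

Need earliest j ≥ 2 with r, and q at every k in [2,j-1].
  j=2: rhs fails.
  j=3: rhs fails.
  j=4: rhs fails.
  j=5: rhs holds; lhs holds on [2,4]. k = 3.

3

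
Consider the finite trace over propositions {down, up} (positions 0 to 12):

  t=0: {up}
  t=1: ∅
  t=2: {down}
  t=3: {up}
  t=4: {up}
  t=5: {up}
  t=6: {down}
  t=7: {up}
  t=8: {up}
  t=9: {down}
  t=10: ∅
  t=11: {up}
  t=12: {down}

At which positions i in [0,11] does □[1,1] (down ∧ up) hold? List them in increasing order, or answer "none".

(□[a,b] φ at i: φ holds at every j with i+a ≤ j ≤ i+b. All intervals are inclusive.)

Evaluate at each i in [0,11]:
  i=0: ✗ (fails at j=1)
  i=1: ✗ (fails at j=2)
  i=2: ✗ (fails at j=3)
  i=3: ✗ (fails at j=4)
  i=4: ✗ (fails at j=5)
  i=5: ✗ (fails at j=6)
  i=6: ✗ (fails at j=7)
  i=7: ✗ (fails at j=8)
  i=8: ✗ (fails at j=9)
  i=9: ✗ (fails at j=10)
  i=10: ✗ (fails at j=11)
  i=11: ✗ (fails at j=12)

none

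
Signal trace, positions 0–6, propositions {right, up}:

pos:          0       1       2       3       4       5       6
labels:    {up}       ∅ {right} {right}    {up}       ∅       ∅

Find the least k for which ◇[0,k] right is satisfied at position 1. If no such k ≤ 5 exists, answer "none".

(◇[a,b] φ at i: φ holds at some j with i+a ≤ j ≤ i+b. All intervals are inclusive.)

1

Scan j = 1,2,… for right:
  j=1: fails
  j=2: holds
First hit at j=2, so smallest k = 2-1 = 1.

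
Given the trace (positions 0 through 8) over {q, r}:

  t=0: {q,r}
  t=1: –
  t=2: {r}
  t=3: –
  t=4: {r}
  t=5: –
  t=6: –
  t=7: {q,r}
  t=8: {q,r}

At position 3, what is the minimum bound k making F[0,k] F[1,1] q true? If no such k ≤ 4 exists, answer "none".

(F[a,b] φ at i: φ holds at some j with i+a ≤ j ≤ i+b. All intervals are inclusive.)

Scan j = 3,4,… for F[1,1] q:
  j=3: fails
  j=4: fails
  j=5: fails
  j=6: holds
First hit at j=6, so smallest k = 6-3 = 3.

3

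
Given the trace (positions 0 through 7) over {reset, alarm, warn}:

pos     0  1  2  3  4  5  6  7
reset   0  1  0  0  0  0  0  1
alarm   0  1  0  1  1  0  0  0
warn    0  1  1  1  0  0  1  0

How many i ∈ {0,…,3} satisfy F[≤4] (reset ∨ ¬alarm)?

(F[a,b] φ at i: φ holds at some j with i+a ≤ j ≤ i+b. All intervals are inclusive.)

Evaluate at each i in [0,3]:
  i=0: ✓ (witness j=0)
  i=1: ✓ (witness j=1)
  i=2: ✓ (witness j=2)
  i=3: ✓ (witness j=5)
Positions where it holds: {0, 1, 2, 3} → 4.

4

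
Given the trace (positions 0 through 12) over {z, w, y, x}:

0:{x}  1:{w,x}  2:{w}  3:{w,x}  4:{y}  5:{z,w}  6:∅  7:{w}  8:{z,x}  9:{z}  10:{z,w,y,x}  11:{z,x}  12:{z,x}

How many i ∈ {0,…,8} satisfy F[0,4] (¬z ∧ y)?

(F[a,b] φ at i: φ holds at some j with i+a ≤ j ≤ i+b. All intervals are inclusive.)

5

Evaluate at each i in [0,8]:
  i=0: ✓ (witness j=4)
  i=1: ✓ (witness j=4)
  i=2: ✓ (witness j=4)
  i=3: ✓ (witness j=4)
  i=4: ✓ (witness j=4)
  i=5: ✗ (none in [5,9])
  i=6: ✗ (none in [6,10])
  i=7: ✗ (none in [7,11])
  i=8: ✗ (none in [8,12])
Positions where it holds: {0, 1, 2, 3, 4} → 5.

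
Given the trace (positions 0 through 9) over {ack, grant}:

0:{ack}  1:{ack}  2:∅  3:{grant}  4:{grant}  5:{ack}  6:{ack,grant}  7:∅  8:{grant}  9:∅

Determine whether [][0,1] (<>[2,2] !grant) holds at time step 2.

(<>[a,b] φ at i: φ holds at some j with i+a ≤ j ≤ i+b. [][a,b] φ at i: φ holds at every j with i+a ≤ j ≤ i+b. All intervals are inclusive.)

Does not hold

Check <>[2,2] !grant at every j in [2,3]:
  j=2: fails (none in [4,4])
  j=3: holds (witness at 5)
Fails at j=2 → formula fails.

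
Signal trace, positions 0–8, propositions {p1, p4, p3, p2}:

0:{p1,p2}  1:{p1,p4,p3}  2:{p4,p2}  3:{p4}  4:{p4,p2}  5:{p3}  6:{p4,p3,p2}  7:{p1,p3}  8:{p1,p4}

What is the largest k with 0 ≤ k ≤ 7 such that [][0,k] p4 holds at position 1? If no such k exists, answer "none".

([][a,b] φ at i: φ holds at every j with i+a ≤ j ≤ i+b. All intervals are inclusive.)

p4 must hold from j=1 onward; find where it first fails.
  j=1: holds
  j=2: holds
  j=3: holds
  j=4: holds
  j=5: fails
Holds on [1,4], so largest k = 3.

3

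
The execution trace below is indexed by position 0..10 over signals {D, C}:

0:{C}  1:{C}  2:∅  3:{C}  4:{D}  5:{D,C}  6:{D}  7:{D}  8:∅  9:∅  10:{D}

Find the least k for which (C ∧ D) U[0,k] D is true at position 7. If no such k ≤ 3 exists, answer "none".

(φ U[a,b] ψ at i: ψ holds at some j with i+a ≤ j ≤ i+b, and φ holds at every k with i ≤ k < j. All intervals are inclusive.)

Need earliest j ≥ 7 with D, and (C ∧ D) at every k in [7,j-1].
  j=7: rhs holds (empty prefix). k = 0.

0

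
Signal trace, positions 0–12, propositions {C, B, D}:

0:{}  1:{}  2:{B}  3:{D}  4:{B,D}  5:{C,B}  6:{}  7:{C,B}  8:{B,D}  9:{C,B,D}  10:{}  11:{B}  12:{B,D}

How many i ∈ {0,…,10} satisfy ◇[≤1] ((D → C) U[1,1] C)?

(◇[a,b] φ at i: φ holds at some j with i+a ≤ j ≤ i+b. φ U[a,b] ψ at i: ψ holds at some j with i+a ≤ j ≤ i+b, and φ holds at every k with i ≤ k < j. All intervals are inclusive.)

2

Evaluate at each i in [0,10]:
  i=0: ✗ (none in [0,1])
  i=1: ✗ (none in [1,2])
  i=2: ✗ (none in [2,3])
  i=3: ✗ (none in [3,4])
  i=4: ✗ (none in [4,5])
  i=5: ✓ (witness j=6)
  i=6: ✓ (witness j=6)
  i=7: ✗ (none in [7,8])
  i=8: ✗ (none in [8,9])
  i=9: ✗ (none in [9,10])
  i=10: ✗ (none in [10,11])
Positions where it holds: {5, 6} → 2.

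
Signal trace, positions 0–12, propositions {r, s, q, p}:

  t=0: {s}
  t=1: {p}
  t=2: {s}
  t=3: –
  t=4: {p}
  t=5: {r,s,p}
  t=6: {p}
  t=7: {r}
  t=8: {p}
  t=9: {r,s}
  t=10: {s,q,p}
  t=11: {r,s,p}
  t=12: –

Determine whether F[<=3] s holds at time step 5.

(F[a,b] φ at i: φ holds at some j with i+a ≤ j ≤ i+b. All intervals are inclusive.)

Check s at each j in [5,8]:
  j=5: true
  j=6: false
  j=7: false
  j=8: false
Found at j=5 → formula holds.

Yes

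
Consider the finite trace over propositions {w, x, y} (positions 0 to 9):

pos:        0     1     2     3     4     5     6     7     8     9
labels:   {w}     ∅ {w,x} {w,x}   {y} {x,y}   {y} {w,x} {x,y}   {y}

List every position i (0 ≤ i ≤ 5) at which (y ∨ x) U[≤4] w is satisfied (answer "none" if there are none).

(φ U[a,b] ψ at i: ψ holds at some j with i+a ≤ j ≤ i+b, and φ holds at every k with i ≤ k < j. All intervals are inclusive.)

0, 2, 3, 4, 5

Evaluate at each i in [0,5]:
  i=0: ✓ (rhs at j=0)
  i=1: ✗ (lhs fails at k=1 before rhs at j=2)
  i=2: ✓ (rhs at j=2)
  i=3: ✓ (rhs at j=3)
  i=4: ✓ (rhs at j=7; lhs holds on [4,6])
  i=5: ✓ (rhs at j=7; lhs holds on [5,6])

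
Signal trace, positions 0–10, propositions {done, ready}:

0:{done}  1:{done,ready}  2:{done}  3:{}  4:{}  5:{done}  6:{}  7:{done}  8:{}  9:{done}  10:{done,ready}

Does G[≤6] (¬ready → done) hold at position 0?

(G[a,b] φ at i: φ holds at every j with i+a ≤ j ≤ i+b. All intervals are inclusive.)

No

Check (¬ready → done) at every j in [0,6]:
  j=0: antecedent true; consequent true → ✓
  j=1: antecedent false → ✓
  j=2: antecedent true; consequent true → ✓
  j=3: antecedent true; consequent false → ✗
  j=4: antecedent true; consequent false → ✗
  j=5: antecedent true; consequent true → ✓
  j=6: antecedent true; consequent false → ✗
Fails at j=3 → formula fails.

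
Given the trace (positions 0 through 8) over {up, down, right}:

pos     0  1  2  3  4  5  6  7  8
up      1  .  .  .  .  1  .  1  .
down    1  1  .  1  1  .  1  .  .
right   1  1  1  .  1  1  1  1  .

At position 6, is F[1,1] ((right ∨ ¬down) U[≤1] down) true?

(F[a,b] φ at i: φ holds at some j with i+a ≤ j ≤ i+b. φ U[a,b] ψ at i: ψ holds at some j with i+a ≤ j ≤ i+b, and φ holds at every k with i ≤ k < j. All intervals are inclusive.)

Check ((right ∨ ¬down) U[≤1] down) at each j in [7,7]:
  j=7: fails
No position in the window satisfies it → formula fails.

Does not hold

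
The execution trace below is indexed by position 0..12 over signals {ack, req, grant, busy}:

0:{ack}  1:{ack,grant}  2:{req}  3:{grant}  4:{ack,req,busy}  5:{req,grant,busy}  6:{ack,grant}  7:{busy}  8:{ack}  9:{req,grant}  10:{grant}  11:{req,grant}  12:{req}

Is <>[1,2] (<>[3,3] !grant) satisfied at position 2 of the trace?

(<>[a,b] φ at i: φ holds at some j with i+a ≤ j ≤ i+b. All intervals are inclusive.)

Check <>[3,3] !grant at each j in [3,4]:
  j=3: fails (none in [6,6])
  j=4: holds (witness at 7)
Found at j=4 → formula holds.

Holds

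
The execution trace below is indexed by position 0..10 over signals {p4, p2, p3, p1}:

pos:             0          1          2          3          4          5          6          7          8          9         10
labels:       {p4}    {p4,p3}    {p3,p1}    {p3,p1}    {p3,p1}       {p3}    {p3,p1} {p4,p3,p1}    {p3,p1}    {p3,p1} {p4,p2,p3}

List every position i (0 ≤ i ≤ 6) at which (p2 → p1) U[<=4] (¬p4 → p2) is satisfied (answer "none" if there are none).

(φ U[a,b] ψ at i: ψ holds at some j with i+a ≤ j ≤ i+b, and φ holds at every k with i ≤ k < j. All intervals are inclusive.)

0, 1, 3, 4, 5, 6

Evaluate at each i in [0,6]:
  i=0: ✓ (rhs at j=0)
  i=1: ✓ (rhs at j=1)
  i=2: ✗ (no rhs in [2,6])
  i=3: ✓ (rhs at j=7; lhs holds on [3,6])
  i=4: ✓ (rhs at j=7; lhs holds on [4,6])
  i=5: ✓ (rhs at j=7; lhs holds on [5,6])
  i=6: ✓ (rhs at j=7; lhs holds on [6,6])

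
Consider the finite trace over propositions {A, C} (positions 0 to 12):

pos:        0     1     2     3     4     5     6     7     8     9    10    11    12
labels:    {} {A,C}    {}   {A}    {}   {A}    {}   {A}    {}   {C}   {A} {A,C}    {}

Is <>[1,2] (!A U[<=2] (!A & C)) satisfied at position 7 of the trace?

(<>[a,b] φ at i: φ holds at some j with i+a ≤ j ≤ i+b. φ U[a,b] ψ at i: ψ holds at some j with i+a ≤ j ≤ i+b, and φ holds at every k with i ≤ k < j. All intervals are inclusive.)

Check (!A U[<=2] (!A & C)) at each j in [8,9]:
  j=8: holds
  j=9: holds
Found at j=8 → formula holds.

True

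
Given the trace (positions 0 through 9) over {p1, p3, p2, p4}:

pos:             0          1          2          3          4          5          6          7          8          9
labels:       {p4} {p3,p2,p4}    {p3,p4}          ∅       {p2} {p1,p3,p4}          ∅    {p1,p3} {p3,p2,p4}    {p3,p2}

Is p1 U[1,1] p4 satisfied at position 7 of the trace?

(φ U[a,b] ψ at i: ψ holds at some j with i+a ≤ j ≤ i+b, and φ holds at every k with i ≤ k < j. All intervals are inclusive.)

Need some j in [8,8] with p4, and p1 at every k in [7,j-1].
  j=8: p4 holds; p1 holds at every k in [7,7] → satisfied.

Holds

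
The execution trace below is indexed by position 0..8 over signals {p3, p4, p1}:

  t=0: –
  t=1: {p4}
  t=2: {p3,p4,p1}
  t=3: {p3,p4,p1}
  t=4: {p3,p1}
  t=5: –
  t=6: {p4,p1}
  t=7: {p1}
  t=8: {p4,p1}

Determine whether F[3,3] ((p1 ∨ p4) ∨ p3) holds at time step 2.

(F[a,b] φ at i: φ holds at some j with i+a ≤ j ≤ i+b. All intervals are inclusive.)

Does not hold

Check ((p1 ∨ p4) ∨ p3) at each j in [5,5]:
  j=5: false
No position in the window satisfies it → formula fails.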